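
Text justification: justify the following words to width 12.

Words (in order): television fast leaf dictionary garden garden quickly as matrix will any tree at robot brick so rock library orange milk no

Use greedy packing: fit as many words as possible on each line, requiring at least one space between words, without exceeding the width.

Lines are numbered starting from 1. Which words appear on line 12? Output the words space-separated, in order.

Line 1: ['television'] (min_width=10, slack=2)
Line 2: ['fast', 'leaf'] (min_width=9, slack=3)
Line 3: ['dictionary'] (min_width=10, slack=2)
Line 4: ['garden'] (min_width=6, slack=6)
Line 5: ['garden'] (min_width=6, slack=6)
Line 6: ['quickly', 'as'] (min_width=10, slack=2)
Line 7: ['matrix', 'will'] (min_width=11, slack=1)
Line 8: ['any', 'tree', 'at'] (min_width=11, slack=1)
Line 9: ['robot', 'brick'] (min_width=11, slack=1)
Line 10: ['so', 'rock'] (min_width=7, slack=5)
Line 11: ['library'] (min_width=7, slack=5)
Line 12: ['orange', 'milk'] (min_width=11, slack=1)
Line 13: ['no'] (min_width=2, slack=10)

Answer: orange milk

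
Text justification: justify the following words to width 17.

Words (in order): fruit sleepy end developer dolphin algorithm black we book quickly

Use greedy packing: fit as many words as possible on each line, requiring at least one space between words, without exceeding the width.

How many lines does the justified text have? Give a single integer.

Answer: 4

Derivation:
Line 1: ['fruit', 'sleepy', 'end'] (min_width=16, slack=1)
Line 2: ['developer', 'dolphin'] (min_width=17, slack=0)
Line 3: ['algorithm', 'black'] (min_width=15, slack=2)
Line 4: ['we', 'book', 'quickly'] (min_width=15, slack=2)
Total lines: 4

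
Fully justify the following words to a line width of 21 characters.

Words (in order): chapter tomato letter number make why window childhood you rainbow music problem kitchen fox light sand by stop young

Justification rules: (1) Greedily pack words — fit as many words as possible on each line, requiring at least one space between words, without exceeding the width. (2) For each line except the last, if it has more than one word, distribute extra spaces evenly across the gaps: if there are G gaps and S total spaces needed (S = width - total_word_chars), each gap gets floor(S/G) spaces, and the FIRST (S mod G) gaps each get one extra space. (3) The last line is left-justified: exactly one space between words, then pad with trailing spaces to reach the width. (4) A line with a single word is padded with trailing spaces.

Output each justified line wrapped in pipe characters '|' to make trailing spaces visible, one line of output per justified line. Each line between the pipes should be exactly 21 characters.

Line 1: ['chapter', 'tomato', 'letter'] (min_width=21, slack=0)
Line 2: ['number', 'make', 'why'] (min_width=15, slack=6)
Line 3: ['window', 'childhood', 'you'] (min_width=20, slack=1)
Line 4: ['rainbow', 'music', 'problem'] (min_width=21, slack=0)
Line 5: ['kitchen', 'fox', 'light'] (min_width=17, slack=4)
Line 6: ['sand', 'by', 'stop', 'young'] (min_width=18, slack=3)

Answer: |chapter tomato letter|
|number    make    why|
|window  childhood you|
|rainbow music problem|
|kitchen   fox   light|
|sand by stop young   |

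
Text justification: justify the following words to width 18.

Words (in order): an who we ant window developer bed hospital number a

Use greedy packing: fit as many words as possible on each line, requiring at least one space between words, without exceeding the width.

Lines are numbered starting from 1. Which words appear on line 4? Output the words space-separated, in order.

Line 1: ['an', 'who', 'we', 'ant'] (min_width=13, slack=5)
Line 2: ['window', 'developer'] (min_width=16, slack=2)
Line 3: ['bed', 'hospital'] (min_width=12, slack=6)
Line 4: ['number', 'a'] (min_width=8, slack=10)

Answer: number a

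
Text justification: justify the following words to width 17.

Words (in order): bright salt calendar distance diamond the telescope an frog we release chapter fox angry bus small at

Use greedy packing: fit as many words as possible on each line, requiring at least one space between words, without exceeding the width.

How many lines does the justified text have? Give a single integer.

Answer: 7

Derivation:
Line 1: ['bright', 'salt'] (min_width=11, slack=6)
Line 2: ['calendar', 'distance'] (min_width=17, slack=0)
Line 3: ['diamond', 'the'] (min_width=11, slack=6)
Line 4: ['telescope', 'an', 'frog'] (min_width=17, slack=0)
Line 5: ['we', 'release'] (min_width=10, slack=7)
Line 6: ['chapter', 'fox', 'angry'] (min_width=17, slack=0)
Line 7: ['bus', 'small', 'at'] (min_width=12, slack=5)
Total lines: 7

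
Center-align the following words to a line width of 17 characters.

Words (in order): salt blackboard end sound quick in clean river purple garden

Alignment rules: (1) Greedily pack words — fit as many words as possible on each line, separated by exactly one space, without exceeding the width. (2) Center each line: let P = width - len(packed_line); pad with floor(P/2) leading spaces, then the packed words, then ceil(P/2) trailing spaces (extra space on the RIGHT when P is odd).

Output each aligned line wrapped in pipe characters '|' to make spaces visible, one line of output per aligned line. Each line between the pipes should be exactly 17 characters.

Line 1: ['salt', 'blackboard'] (min_width=15, slack=2)
Line 2: ['end', 'sound', 'quick'] (min_width=15, slack=2)
Line 3: ['in', 'clean', 'river'] (min_width=14, slack=3)
Line 4: ['purple', 'garden'] (min_width=13, slack=4)

Answer: | salt blackboard |
| end sound quick |
| in clean river  |
|  purple garden  |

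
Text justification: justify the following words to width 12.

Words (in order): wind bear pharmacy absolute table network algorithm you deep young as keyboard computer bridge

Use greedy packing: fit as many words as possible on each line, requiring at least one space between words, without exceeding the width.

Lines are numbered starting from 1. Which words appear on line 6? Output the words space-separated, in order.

Line 1: ['wind', 'bear'] (min_width=9, slack=3)
Line 2: ['pharmacy'] (min_width=8, slack=4)
Line 3: ['absolute'] (min_width=8, slack=4)
Line 4: ['table'] (min_width=5, slack=7)
Line 5: ['network'] (min_width=7, slack=5)
Line 6: ['algorithm'] (min_width=9, slack=3)
Line 7: ['you', 'deep'] (min_width=8, slack=4)
Line 8: ['young', 'as'] (min_width=8, slack=4)
Line 9: ['keyboard'] (min_width=8, slack=4)
Line 10: ['computer'] (min_width=8, slack=4)
Line 11: ['bridge'] (min_width=6, slack=6)

Answer: algorithm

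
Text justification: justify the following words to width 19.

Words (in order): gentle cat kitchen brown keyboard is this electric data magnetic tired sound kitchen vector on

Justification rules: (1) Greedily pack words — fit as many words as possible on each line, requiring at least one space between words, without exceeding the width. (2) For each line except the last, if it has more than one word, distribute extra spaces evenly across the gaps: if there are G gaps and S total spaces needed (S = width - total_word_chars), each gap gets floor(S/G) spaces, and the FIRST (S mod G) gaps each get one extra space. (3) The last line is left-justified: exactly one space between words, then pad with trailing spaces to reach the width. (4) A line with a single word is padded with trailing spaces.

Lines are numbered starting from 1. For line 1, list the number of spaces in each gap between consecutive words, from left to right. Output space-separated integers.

Answer: 2 1

Derivation:
Line 1: ['gentle', 'cat', 'kitchen'] (min_width=18, slack=1)
Line 2: ['brown', 'keyboard', 'is'] (min_width=17, slack=2)
Line 3: ['this', 'electric', 'data'] (min_width=18, slack=1)
Line 4: ['magnetic', 'tired'] (min_width=14, slack=5)
Line 5: ['sound', 'kitchen'] (min_width=13, slack=6)
Line 6: ['vector', 'on'] (min_width=9, slack=10)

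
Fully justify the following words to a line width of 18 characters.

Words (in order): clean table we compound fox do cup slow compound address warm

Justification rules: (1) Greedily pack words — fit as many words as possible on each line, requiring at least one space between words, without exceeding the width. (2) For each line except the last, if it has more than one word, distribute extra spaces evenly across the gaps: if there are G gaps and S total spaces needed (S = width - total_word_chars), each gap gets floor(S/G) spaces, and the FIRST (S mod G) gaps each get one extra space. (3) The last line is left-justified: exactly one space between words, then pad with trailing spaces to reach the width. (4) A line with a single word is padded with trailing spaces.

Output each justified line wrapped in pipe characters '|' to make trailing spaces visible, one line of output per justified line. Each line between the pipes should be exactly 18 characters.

Line 1: ['clean', 'table', 'we'] (min_width=14, slack=4)
Line 2: ['compound', 'fox', 'do'] (min_width=15, slack=3)
Line 3: ['cup', 'slow', 'compound'] (min_width=17, slack=1)
Line 4: ['address', 'warm'] (min_width=12, slack=6)

Answer: |clean   table   we|
|compound   fox  do|
|cup  slow compound|
|address warm      |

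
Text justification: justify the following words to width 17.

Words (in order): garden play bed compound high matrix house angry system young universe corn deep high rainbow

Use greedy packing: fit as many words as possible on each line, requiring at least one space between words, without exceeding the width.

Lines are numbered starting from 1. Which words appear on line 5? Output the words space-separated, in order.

Answer: young universe

Derivation:
Line 1: ['garden', 'play', 'bed'] (min_width=15, slack=2)
Line 2: ['compound', 'high'] (min_width=13, slack=4)
Line 3: ['matrix', 'house'] (min_width=12, slack=5)
Line 4: ['angry', 'system'] (min_width=12, slack=5)
Line 5: ['young', 'universe'] (min_width=14, slack=3)
Line 6: ['corn', 'deep', 'high'] (min_width=14, slack=3)
Line 7: ['rainbow'] (min_width=7, slack=10)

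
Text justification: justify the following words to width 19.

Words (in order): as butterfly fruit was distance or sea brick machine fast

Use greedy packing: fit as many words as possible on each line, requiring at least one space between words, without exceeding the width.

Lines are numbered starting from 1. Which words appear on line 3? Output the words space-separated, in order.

Answer: brick machine fast

Derivation:
Line 1: ['as', 'butterfly', 'fruit'] (min_width=18, slack=1)
Line 2: ['was', 'distance', 'or', 'sea'] (min_width=19, slack=0)
Line 3: ['brick', 'machine', 'fast'] (min_width=18, slack=1)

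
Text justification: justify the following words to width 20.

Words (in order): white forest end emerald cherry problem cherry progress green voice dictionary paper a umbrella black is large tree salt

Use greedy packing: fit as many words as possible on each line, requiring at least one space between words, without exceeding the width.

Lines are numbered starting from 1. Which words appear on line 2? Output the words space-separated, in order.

Answer: emerald cherry

Derivation:
Line 1: ['white', 'forest', 'end'] (min_width=16, slack=4)
Line 2: ['emerald', 'cherry'] (min_width=14, slack=6)
Line 3: ['problem', 'cherry'] (min_width=14, slack=6)
Line 4: ['progress', 'green', 'voice'] (min_width=20, slack=0)
Line 5: ['dictionary', 'paper', 'a'] (min_width=18, slack=2)
Line 6: ['umbrella', 'black', 'is'] (min_width=17, slack=3)
Line 7: ['large', 'tree', 'salt'] (min_width=15, slack=5)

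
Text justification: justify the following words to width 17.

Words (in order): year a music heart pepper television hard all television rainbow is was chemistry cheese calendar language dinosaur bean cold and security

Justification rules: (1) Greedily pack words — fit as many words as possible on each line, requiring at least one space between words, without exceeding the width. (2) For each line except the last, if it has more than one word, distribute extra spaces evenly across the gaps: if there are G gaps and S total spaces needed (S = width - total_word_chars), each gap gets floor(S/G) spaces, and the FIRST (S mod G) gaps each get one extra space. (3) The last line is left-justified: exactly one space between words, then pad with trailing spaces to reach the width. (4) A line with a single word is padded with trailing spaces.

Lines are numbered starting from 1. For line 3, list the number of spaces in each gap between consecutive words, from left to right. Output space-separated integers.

Answer: 3

Derivation:
Line 1: ['year', 'a', 'music'] (min_width=12, slack=5)
Line 2: ['heart', 'pepper'] (min_width=12, slack=5)
Line 3: ['television', 'hard'] (min_width=15, slack=2)
Line 4: ['all', 'television'] (min_width=14, slack=3)
Line 5: ['rainbow', 'is', 'was'] (min_width=14, slack=3)
Line 6: ['chemistry', 'cheese'] (min_width=16, slack=1)
Line 7: ['calendar', 'language'] (min_width=17, slack=0)
Line 8: ['dinosaur', 'bean'] (min_width=13, slack=4)
Line 9: ['cold', 'and', 'security'] (min_width=17, slack=0)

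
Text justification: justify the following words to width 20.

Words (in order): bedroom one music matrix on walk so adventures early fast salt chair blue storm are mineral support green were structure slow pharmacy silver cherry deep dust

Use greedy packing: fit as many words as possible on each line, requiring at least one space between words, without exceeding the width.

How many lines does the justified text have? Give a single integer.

Answer: 9

Derivation:
Line 1: ['bedroom', 'one', 'music'] (min_width=17, slack=3)
Line 2: ['matrix', 'on', 'walk', 'so'] (min_width=17, slack=3)
Line 3: ['adventures', 'early'] (min_width=16, slack=4)
Line 4: ['fast', 'salt', 'chair', 'blue'] (min_width=20, slack=0)
Line 5: ['storm', 'are', 'mineral'] (min_width=17, slack=3)
Line 6: ['support', 'green', 'were'] (min_width=18, slack=2)
Line 7: ['structure', 'slow'] (min_width=14, slack=6)
Line 8: ['pharmacy', 'silver'] (min_width=15, slack=5)
Line 9: ['cherry', 'deep', 'dust'] (min_width=16, slack=4)
Total lines: 9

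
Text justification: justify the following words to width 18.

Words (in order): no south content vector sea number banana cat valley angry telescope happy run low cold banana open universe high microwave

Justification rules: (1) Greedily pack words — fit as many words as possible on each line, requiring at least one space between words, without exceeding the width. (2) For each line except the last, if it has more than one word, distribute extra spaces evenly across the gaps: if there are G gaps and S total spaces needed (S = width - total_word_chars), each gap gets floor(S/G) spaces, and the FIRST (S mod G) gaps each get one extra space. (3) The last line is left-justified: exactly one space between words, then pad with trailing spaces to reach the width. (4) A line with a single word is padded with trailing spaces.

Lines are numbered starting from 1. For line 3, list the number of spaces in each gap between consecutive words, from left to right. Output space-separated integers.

Answer: 2 1

Derivation:
Line 1: ['no', 'south', 'content'] (min_width=16, slack=2)
Line 2: ['vector', 'sea', 'number'] (min_width=17, slack=1)
Line 3: ['banana', 'cat', 'valley'] (min_width=17, slack=1)
Line 4: ['angry', 'telescope'] (min_width=15, slack=3)
Line 5: ['happy', 'run', 'low', 'cold'] (min_width=18, slack=0)
Line 6: ['banana', 'open'] (min_width=11, slack=7)
Line 7: ['universe', 'high'] (min_width=13, slack=5)
Line 8: ['microwave'] (min_width=9, slack=9)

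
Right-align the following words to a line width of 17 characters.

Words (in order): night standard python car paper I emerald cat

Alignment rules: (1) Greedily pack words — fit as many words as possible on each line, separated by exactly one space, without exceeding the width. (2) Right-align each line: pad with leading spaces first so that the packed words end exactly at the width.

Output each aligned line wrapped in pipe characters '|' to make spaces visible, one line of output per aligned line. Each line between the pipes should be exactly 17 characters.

Line 1: ['night', 'standard'] (min_width=14, slack=3)
Line 2: ['python', 'car', 'paper'] (min_width=16, slack=1)
Line 3: ['I', 'emerald', 'cat'] (min_width=13, slack=4)

Answer: |   night standard|
| python car paper|
|    I emerald cat|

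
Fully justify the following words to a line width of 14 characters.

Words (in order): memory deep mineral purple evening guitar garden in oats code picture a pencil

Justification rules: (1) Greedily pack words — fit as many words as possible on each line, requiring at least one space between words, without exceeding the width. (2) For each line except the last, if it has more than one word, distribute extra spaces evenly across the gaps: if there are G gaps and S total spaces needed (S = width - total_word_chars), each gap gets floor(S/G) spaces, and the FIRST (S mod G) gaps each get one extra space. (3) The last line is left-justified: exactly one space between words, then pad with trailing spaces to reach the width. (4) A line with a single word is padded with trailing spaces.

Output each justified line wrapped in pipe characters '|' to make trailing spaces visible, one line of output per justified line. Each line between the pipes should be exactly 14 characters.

Line 1: ['memory', 'deep'] (min_width=11, slack=3)
Line 2: ['mineral', 'purple'] (min_width=14, slack=0)
Line 3: ['evening', 'guitar'] (min_width=14, slack=0)
Line 4: ['garden', 'in', 'oats'] (min_width=14, slack=0)
Line 5: ['code', 'picture', 'a'] (min_width=14, slack=0)
Line 6: ['pencil'] (min_width=6, slack=8)

Answer: |memory    deep|
|mineral purple|
|evening guitar|
|garden in oats|
|code picture a|
|pencil        |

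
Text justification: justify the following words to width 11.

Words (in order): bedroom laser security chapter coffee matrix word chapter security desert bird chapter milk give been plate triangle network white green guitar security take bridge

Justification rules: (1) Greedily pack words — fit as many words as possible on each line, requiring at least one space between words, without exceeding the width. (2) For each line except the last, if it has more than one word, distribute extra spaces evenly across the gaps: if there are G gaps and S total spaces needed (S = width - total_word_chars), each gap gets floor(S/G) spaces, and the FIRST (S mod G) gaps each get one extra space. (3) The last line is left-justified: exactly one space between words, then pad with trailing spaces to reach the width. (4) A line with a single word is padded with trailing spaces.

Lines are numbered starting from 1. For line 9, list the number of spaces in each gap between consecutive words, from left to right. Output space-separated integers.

Answer: 1

Derivation:
Line 1: ['bedroom'] (min_width=7, slack=4)
Line 2: ['laser'] (min_width=5, slack=6)
Line 3: ['security'] (min_width=8, slack=3)
Line 4: ['chapter'] (min_width=7, slack=4)
Line 5: ['coffee'] (min_width=6, slack=5)
Line 6: ['matrix', 'word'] (min_width=11, slack=0)
Line 7: ['chapter'] (min_width=7, slack=4)
Line 8: ['security'] (min_width=8, slack=3)
Line 9: ['desert', 'bird'] (min_width=11, slack=0)
Line 10: ['chapter'] (min_width=7, slack=4)
Line 11: ['milk', 'give'] (min_width=9, slack=2)
Line 12: ['been', 'plate'] (min_width=10, slack=1)
Line 13: ['triangle'] (min_width=8, slack=3)
Line 14: ['network'] (min_width=7, slack=4)
Line 15: ['white', 'green'] (min_width=11, slack=0)
Line 16: ['guitar'] (min_width=6, slack=5)
Line 17: ['security'] (min_width=8, slack=3)
Line 18: ['take', 'bridge'] (min_width=11, slack=0)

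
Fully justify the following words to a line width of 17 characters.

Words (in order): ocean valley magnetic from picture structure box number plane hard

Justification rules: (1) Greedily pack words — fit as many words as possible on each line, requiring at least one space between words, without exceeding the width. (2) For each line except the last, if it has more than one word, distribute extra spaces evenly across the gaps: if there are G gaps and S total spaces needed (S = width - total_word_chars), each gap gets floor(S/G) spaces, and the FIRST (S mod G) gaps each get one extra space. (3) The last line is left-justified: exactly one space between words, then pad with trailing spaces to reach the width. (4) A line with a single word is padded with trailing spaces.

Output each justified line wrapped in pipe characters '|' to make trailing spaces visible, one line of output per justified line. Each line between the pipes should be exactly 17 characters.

Line 1: ['ocean', 'valley'] (min_width=12, slack=5)
Line 2: ['magnetic', 'from'] (min_width=13, slack=4)
Line 3: ['picture', 'structure'] (min_width=17, slack=0)
Line 4: ['box', 'number', 'plane'] (min_width=16, slack=1)
Line 5: ['hard'] (min_width=4, slack=13)

Answer: |ocean      valley|
|magnetic     from|
|picture structure|
|box  number plane|
|hard             |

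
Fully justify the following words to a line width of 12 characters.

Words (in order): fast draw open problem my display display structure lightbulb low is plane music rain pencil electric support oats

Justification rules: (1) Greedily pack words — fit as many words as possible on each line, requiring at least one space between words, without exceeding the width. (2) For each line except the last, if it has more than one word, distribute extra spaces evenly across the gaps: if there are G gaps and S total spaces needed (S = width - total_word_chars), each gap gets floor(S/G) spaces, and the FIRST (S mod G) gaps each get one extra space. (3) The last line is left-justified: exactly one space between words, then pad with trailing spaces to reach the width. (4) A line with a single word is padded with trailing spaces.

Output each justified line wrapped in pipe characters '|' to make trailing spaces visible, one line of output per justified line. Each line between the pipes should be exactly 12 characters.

Answer: |fast    draw|
|open problem|
|my   display|
|display     |
|structure   |
|lightbulb   |
|low is plane|
|music   rain|
|pencil      |
|electric    |
|support oats|

Derivation:
Line 1: ['fast', 'draw'] (min_width=9, slack=3)
Line 2: ['open', 'problem'] (min_width=12, slack=0)
Line 3: ['my', 'display'] (min_width=10, slack=2)
Line 4: ['display'] (min_width=7, slack=5)
Line 5: ['structure'] (min_width=9, slack=3)
Line 6: ['lightbulb'] (min_width=9, slack=3)
Line 7: ['low', 'is', 'plane'] (min_width=12, slack=0)
Line 8: ['music', 'rain'] (min_width=10, slack=2)
Line 9: ['pencil'] (min_width=6, slack=6)
Line 10: ['electric'] (min_width=8, slack=4)
Line 11: ['support', 'oats'] (min_width=12, slack=0)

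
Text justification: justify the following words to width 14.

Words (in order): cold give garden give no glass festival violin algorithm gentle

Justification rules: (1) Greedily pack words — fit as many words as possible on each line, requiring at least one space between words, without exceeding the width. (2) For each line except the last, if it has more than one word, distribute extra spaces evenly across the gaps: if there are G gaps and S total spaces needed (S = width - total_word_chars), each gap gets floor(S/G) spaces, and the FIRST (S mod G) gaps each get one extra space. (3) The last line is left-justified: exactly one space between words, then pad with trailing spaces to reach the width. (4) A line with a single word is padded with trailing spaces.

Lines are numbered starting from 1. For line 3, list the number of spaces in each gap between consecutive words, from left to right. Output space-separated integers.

Answer: 1

Derivation:
Line 1: ['cold', 'give'] (min_width=9, slack=5)
Line 2: ['garden', 'give', 'no'] (min_width=14, slack=0)
Line 3: ['glass', 'festival'] (min_width=14, slack=0)
Line 4: ['violin'] (min_width=6, slack=8)
Line 5: ['algorithm'] (min_width=9, slack=5)
Line 6: ['gentle'] (min_width=6, slack=8)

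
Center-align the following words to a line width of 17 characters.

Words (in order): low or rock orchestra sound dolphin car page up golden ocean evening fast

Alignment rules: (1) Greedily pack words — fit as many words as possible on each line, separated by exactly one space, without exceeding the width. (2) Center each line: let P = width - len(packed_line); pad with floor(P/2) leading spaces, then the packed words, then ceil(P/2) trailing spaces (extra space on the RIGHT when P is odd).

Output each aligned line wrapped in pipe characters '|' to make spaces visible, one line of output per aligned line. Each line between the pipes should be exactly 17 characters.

Line 1: ['low', 'or', 'rock'] (min_width=11, slack=6)
Line 2: ['orchestra', 'sound'] (min_width=15, slack=2)
Line 3: ['dolphin', 'car', 'page'] (min_width=16, slack=1)
Line 4: ['up', 'golden', 'ocean'] (min_width=15, slack=2)
Line 5: ['evening', 'fast'] (min_width=12, slack=5)

Answer: |   low or rock   |
| orchestra sound |
|dolphin car page |
| up golden ocean |
|  evening fast   |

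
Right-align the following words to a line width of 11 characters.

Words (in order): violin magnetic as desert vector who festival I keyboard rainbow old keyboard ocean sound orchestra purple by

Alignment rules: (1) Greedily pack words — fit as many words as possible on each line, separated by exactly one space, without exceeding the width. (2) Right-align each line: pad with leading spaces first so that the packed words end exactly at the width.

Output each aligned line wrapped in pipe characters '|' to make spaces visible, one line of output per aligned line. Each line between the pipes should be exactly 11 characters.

Line 1: ['violin'] (min_width=6, slack=5)
Line 2: ['magnetic', 'as'] (min_width=11, slack=0)
Line 3: ['desert'] (min_width=6, slack=5)
Line 4: ['vector', 'who'] (min_width=10, slack=1)
Line 5: ['festival', 'I'] (min_width=10, slack=1)
Line 6: ['keyboard'] (min_width=8, slack=3)
Line 7: ['rainbow', 'old'] (min_width=11, slack=0)
Line 8: ['keyboard'] (min_width=8, slack=3)
Line 9: ['ocean', 'sound'] (min_width=11, slack=0)
Line 10: ['orchestra'] (min_width=9, slack=2)
Line 11: ['purple', 'by'] (min_width=9, slack=2)

Answer: |     violin|
|magnetic as|
|     desert|
| vector who|
| festival I|
|   keyboard|
|rainbow old|
|   keyboard|
|ocean sound|
|  orchestra|
|  purple by|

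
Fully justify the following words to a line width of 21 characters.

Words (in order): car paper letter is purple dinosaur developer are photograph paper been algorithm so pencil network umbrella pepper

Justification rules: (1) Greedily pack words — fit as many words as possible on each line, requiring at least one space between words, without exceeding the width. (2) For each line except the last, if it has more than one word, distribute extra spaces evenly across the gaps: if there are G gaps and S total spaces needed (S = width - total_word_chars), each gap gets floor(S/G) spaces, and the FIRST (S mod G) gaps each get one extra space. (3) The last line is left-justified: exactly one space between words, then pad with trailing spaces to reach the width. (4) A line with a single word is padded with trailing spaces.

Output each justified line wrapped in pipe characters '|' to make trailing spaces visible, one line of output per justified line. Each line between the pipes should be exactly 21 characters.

Answer: |car  paper  letter is|
|purple       dinosaur|
|developer         are|
|photograph paper been|
|algorithm  so  pencil|
|network      umbrella|
|pepper               |

Derivation:
Line 1: ['car', 'paper', 'letter', 'is'] (min_width=19, slack=2)
Line 2: ['purple', 'dinosaur'] (min_width=15, slack=6)
Line 3: ['developer', 'are'] (min_width=13, slack=8)
Line 4: ['photograph', 'paper', 'been'] (min_width=21, slack=0)
Line 5: ['algorithm', 'so', 'pencil'] (min_width=19, slack=2)
Line 6: ['network', 'umbrella'] (min_width=16, slack=5)
Line 7: ['pepper'] (min_width=6, slack=15)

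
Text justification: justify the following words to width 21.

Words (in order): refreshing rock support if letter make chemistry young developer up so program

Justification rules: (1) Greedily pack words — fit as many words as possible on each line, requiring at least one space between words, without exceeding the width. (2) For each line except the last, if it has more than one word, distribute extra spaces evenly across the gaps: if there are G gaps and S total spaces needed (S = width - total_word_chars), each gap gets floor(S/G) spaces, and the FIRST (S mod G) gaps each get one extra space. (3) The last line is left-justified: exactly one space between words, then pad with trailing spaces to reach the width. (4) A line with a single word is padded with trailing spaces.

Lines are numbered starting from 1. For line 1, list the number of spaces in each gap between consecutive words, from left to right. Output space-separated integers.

Answer: 7

Derivation:
Line 1: ['refreshing', 'rock'] (min_width=15, slack=6)
Line 2: ['support', 'if', 'letter'] (min_width=17, slack=4)
Line 3: ['make', 'chemistry', 'young'] (min_width=20, slack=1)
Line 4: ['developer', 'up', 'so'] (min_width=15, slack=6)
Line 5: ['program'] (min_width=7, slack=14)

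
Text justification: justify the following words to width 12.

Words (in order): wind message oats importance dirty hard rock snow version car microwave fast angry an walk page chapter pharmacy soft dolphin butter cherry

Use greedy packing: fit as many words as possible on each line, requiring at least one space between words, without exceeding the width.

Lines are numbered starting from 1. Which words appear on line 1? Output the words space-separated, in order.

Line 1: ['wind', 'message'] (min_width=12, slack=0)
Line 2: ['oats'] (min_width=4, slack=8)
Line 3: ['importance'] (min_width=10, slack=2)
Line 4: ['dirty', 'hard'] (min_width=10, slack=2)
Line 5: ['rock', 'snow'] (min_width=9, slack=3)
Line 6: ['version', 'car'] (min_width=11, slack=1)
Line 7: ['microwave'] (min_width=9, slack=3)
Line 8: ['fast', 'angry'] (min_width=10, slack=2)
Line 9: ['an', 'walk', 'page'] (min_width=12, slack=0)
Line 10: ['chapter'] (min_width=7, slack=5)
Line 11: ['pharmacy'] (min_width=8, slack=4)
Line 12: ['soft', 'dolphin'] (min_width=12, slack=0)
Line 13: ['butter'] (min_width=6, slack=6)
Line 14: ['cherry'] (min_width=6, slack=6)

Answer: wind message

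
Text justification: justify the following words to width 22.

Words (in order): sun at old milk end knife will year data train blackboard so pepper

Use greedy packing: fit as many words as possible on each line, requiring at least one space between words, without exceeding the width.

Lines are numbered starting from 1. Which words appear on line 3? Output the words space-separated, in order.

Answer: train blackboard so

Derivation:
Line 1: ['sun', 'at', 'old', 'milk', 'end'] (min_width=19, slack=3)
Line 2: ['knife', 'will', 'year', 'data'] (min_width=20, slack=2)
Line 3: ['train', 'blackboard', 'so'] (min_width=19, slack=3)
Line 4: ['pepper'] (min_width=6, slack=16)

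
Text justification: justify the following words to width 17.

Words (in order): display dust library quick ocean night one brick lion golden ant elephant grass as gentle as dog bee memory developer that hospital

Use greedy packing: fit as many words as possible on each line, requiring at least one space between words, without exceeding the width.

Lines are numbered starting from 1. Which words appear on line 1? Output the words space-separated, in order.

Answer: display dust

Derivation:
Line 1: ['display', 'dust'] (min_width=12, slack=5)
Line 2: ['library', 'quick'] (min_width=13, slack=4)
Line 3: ['ocean', 'night', 'one'] (min_width=15, slack=2)
Line 4: ['brick', 'lion', 'golden'] (min_width=17, slack=0)
Line 5: ['ant', 'elephant'] (min_width=12, slack=5)
Line 6: ['grass', 'as', 'gentle'] (min_width=15, slack=2)
Line 7: ['as', 'dog', 'bee', 'memory'] (min_width=17, slack=0)
Line 8: ['developer', 'that'] (min_width=14, slack=3)
Line 9: ['hospital'] (min_width=8, slack=9)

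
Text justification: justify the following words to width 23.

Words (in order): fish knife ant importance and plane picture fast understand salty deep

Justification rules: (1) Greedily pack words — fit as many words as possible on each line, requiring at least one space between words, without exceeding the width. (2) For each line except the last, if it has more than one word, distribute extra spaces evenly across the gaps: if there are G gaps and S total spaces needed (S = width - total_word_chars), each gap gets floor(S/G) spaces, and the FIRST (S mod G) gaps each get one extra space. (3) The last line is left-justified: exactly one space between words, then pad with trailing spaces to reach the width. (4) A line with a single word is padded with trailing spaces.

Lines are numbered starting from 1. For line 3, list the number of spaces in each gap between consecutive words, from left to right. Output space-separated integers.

Answer: 1 1

Derivation:
Line 1: ['fish', 'knife', 'ant'] (min_width=14, slack=9)
Line 2: ['importance', 'and', 'plane'] (min_width=20, slack=3)
Line 3: ['picture', 'fast', 'understand'] (min_width=23, slack=0)
Line 4: ['salty', 'deep'] (min_width=10, slack=13)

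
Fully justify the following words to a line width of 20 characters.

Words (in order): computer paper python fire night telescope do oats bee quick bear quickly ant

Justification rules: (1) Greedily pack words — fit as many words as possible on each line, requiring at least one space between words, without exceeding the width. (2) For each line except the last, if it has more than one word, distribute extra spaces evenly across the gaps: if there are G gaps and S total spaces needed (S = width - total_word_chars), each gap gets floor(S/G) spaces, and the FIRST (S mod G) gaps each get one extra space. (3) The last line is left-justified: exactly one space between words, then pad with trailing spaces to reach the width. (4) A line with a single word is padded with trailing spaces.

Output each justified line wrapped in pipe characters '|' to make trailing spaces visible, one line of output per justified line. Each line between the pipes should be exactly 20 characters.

Answer: |computer       paper|
|python   fire  night|
|telescope   do  oats|
|bee    quick    bear|
|quickly ant         |

Derivation:
Line 1: ['computer', 'paper'] (min_width=14, slack=6)
Line 2: ['python', 'fire', 'night'] (min_width=17, slack=3)
Line 3: ['telescope', 'do', 'oats'] (min_width=17, slack=3)
Line 4: ['bee', 'quick', 'bear'] (min_width=14, slack=6)
Line 5: ['quickly', 'ant'] (min_width=11, slack=9)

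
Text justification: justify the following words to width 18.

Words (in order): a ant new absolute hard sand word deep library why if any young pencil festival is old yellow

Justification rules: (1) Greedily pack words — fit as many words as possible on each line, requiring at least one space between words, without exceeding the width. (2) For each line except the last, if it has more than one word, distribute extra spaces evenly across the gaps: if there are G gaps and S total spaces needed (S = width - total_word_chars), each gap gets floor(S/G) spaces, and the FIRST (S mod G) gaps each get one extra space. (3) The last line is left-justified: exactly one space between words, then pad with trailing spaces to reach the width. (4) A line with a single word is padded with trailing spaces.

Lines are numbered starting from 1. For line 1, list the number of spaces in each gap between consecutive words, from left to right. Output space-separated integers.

Line 1: ['a', 'ant', 'new', 'absolute'] (min_width=18, slack=0)
Line 2: ['hard', 'sand', 'word'] (min_width=14, slack=4)
Line 3: ['deep', 'library', 'why'] (min_width=16, slack=2)
Line 4: ['if', 'any', 'young'] (min_width=12, slack=6)
Line 5: ['pencil', 'festival', 'is'] (min_width=18, slack=0)
Line 6: ['old', 'yellow'] (min_width=10, slack=8)

Answer: 1 1 1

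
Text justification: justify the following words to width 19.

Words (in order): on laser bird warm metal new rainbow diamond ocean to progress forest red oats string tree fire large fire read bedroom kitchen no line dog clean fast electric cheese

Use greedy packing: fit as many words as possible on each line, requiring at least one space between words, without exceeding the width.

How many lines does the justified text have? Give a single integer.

Answer: 10

Derivation:
Line 1: ['on', 'laser', 'bird', 'warm'] (min_width=18, slack=1)
Line 2: ['metal', 'new', 'rainbow'] (min_width=17, slack=2)
Line 3: ['diamond', 'ocean', 'to'] (min_width=16, slack=3)
Line 4: ['progress', 'forest', 'red'] (min_width=19, slack=0)
Line 5: ['oats', 'string', 'tree'] (min_width=16, slack=3)
Line 6: ['fire', 'large', 'fire'] (min_width=15, slack=4)
Line 7: ['read', 'bedroom'] (min_width=12, slack=7)
Line 8: ['kitchen', 'no', 'line', 'dog'] (min_width=19, slack=0)
Line 9: ['clean', 'fast', 'electric'] (min_width=19, slack=0)
Line 10: ['cheese'] (min_width=6, slack=13)
Total lines: 10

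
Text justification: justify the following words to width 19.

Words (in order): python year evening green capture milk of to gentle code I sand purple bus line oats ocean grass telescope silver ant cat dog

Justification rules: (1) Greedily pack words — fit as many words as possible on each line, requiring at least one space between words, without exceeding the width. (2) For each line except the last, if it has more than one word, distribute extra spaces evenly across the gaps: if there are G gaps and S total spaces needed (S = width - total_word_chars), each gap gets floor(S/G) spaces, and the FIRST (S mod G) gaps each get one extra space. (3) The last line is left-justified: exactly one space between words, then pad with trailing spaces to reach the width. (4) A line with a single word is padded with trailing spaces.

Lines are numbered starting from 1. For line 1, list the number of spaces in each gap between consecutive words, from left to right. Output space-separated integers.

Line 1: ['python', 'year', 'evening'] (min_width=19, slack=0)
Line 2: ['green', 'capture', 'milk'] (min_width=18, slack=1)
Line 3: ['of', 'to', 'gentle', 'code', 'I'] (min_width=19, slack=0)
Line 4: ['sand', 'purple', 'bus'] (min_width=15, slack=4)
Line 5: ['line', 'oats', 'ocean'] (min_width=15, slack=4)
Line 6: ['grass', 'telescope'] (min_width=15, slack=4)
Line 7: ['silver', 'ant', 'cat', 'dog'] (min_width=18, slack=1)

Answer: 1 1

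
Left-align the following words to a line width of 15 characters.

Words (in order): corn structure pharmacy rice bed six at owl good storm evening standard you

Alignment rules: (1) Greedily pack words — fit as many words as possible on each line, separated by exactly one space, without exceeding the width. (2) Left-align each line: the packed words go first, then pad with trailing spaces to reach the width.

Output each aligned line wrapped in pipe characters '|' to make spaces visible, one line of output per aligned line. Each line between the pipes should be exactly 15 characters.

Line 1: ['corn', 'structure'] (min_width=14, slack=1)
Line 2: ['pharmacy', 'rice'] (min_width=13, slack=2)
Line 3: ['bed', 'six', 'at', 'owl'] (min_width=14, slack=1)
Line 4: ['good', 'storm'] (min_width=10, slack=5)
Line 5: ['evening'] (min_width=7, slack=8)
Line 6: ['standard', 'you'] (min_width=12, slack=3)

Answer: |corn structure |
|pharmacy rice  |
|bed six at owl |
|good storm     |
|evening        |
|standard you   |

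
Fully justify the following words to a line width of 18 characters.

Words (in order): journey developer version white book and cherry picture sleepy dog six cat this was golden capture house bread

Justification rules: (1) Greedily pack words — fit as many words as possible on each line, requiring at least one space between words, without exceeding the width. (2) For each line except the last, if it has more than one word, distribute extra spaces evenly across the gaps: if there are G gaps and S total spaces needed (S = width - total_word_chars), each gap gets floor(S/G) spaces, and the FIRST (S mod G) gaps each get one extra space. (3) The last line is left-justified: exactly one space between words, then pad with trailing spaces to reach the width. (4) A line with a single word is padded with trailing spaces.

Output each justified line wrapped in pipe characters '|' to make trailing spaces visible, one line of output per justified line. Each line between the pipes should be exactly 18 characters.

Answer: |journey  developer|
|version white book|
|and cherry picture|
|sleepy dog six cat|
|this   was  golden|
|capture      house|
|bread             |

Derivation:
Line 1: ['journey', 'developer'] (min_width=17, slack=1)
Line 2: ['version', 'white', 'book'] (min_width=18, slack=0)
Line 3: ['and', 'cherry', 'picture'] (min_width=18, slack=0)
Line 4: ['sleepy', 'dog', 'six', 'cat'] (min_width=18, slack=0)
Line 5: ['this', 'was', 'golden'] (min_width=15, slack=3)
Line 6: ['capture', 'house'] (min_width=13, slack=5)
Line 7: ['bread'] (min_width=5, slack=13)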